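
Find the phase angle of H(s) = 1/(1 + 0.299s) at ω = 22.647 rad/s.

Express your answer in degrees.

Phase = -arctan(ωτ) = -arctan(22.647 × 0.299) = -81.6°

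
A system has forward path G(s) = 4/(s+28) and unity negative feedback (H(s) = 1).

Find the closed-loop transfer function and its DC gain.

T(s) = G/(1+GH) = [4/(s+28)] / [1 + 4/(s+28)] = 4/(s+28+4) = 4/(s+32). DC gain = 4/32 = 0.125.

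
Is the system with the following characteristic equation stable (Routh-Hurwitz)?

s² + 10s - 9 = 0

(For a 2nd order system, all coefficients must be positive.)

Coefficients: 1, 10, -9. c=-9 not positive, so system is unstable.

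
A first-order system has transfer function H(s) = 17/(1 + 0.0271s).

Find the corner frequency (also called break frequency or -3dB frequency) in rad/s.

Corner frequency = 1/τ = 1/0.0271 = 36.9 rad/s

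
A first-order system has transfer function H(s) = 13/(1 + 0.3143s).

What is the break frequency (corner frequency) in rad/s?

Corner frequency = 1/τ = 1/0.3143 = 3.182 rad/s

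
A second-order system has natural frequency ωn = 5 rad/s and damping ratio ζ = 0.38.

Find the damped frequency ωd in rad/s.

ωd = ωn√(1 - ζ²) = 5√(1 - 0.38²) = 4.62 rad/s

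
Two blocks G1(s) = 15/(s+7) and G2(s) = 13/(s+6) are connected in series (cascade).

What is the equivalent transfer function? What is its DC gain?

Series: multiply transfer functions. G_eq = 15/(s+7) × 13/(s+6) = 195/((s+7)(s+6)). DC gain = 195/(7×6) = 4.6429.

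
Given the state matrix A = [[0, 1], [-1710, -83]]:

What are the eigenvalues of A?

det(A - λI) = λ² - (-83)λ + 1710 = (λ - (-38))(λ - (-45)). Eigenvalues: -38, -45.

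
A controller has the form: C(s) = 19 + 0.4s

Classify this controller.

This is a Proportional-Derivative (PD) controller.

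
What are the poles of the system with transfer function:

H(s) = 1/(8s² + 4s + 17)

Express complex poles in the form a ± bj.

Discriminant = 4² - 4×8×17 = 16 - 544 = -528 < 0, so the poles are a complex conjugate pair s = (-4 ± j√528)/(2×8). Real part = -4/(2×8) = -4/16 = -0.25; imaginary part = ±√528/(2×8) ≈ 1.4361. Poles: s = -0.25 ± 1.4361j.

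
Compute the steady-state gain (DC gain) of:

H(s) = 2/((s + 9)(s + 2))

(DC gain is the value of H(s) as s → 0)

DC gain = H(0) = 2/(9 × 2) = 2/18 = 0.1111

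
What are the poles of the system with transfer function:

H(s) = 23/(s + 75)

Pole is where denominator = 0: s + 75 = 0, so s = -75.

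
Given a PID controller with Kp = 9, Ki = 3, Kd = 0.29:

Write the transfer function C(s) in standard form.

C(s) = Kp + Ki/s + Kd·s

Substituting values: C(s) = 9 + 3/s + 0.29s = (0.29s² + 9s + 3)/s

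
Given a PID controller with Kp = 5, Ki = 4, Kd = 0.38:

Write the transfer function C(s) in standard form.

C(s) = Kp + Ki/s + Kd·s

Substituting values: C(s) = 5 + 4/s + 0.38s = (0.38s² + 5s + 4)/s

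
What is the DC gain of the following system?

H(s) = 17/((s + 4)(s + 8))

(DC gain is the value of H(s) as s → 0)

DC gain = H(0) = 17/(4 × 8) = 17/32 = 0.53125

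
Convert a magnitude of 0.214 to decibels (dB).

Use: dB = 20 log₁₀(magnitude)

dB = 20 log₁₀(0.214) = -13.4 dB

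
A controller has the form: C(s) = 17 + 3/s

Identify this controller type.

This is a Proportional-Integral (PI) controller.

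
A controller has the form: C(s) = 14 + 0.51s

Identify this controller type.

This is a Proportional-Derivative (PD) controller.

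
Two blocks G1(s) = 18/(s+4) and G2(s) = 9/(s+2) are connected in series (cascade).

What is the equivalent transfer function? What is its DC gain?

Series: multiply transfer functions. G_eq = 18/(s+4) × 9/(s+2) = 162/((s+4)(s+2)). DC gain = 162/(4×2) = 20.25.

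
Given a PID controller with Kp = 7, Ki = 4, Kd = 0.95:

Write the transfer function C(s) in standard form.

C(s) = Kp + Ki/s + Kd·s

Substituting values: C(s) = 7 + 4/s + 0.95s = (0.95s² + 7s + 4)/s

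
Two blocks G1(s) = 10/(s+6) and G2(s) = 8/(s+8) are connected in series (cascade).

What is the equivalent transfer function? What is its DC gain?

Series: multiply transfer functions. G_eq = 10/(s+6) × 8/(s+8) = 80/((s+6)(s+8)). DC gain = 80/(6×8) = 1.6667.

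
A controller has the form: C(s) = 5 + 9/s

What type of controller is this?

This is a Proportional-Integral (PI) controller.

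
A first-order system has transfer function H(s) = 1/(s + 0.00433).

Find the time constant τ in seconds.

For H(s) = 1/(s + 1/τ), the pole is at -1/τ = -0.00433, so τ = 1/0.00433 = 230.9 s.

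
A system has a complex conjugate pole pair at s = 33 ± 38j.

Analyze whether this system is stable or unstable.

Real part of poles is 33 (> 0, right half-plane). Unstable.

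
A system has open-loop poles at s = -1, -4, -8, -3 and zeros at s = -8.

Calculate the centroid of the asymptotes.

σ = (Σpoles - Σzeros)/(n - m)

σ = (Σpoles - Σzeros)/(n - m) = (-16 - (-8))/(4 - 1) = -8/3 = -2.67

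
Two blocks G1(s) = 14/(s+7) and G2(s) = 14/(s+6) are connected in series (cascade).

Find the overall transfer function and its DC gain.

Series: multiply transfer functions. G_eq = 14/(s+7) × 14/(s+6) = 196/((s+7)(s+6)). DC gain = 196/(7×6) = 4.6667.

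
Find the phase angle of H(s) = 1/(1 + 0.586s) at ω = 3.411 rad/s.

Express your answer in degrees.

Phase = -arctan(ωτ) = -arctan(3.411 × 0.586) = -63.4°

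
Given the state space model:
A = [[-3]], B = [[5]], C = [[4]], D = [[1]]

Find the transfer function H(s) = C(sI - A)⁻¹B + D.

(sI - A)⁻¹ = 1/(s + 3). H(s) = 4×5/(s + 3) + 1 = (s + 23)/(s + 3).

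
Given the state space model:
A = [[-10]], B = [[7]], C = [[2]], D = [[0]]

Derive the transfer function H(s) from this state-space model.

(sI - A)⁻¹ = 1/(s + 10). H(s) = 2 × 7/(s + 10) + 0 = 14/(s + 10).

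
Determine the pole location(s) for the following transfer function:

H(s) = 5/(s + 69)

Pole is where denominator = 0: s + 69 = 0, so s = -69.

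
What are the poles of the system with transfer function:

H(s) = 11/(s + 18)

Pole is where denominator = 0: s + 18 = 0, so s = -18.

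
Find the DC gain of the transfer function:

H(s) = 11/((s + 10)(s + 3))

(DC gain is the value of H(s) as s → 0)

DC gain = H(0) = 11/(10 × 3) = 11/30 = 0.3667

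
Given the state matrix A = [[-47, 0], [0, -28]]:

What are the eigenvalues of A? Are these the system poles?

For diagonal matrix, eigenvalues are diagonal entries: λ₁ = -47, λ₂ = -28. Eigenvalues of A = system poles.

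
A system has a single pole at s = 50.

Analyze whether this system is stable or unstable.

Pole at s = 50 is in the right half-plane. Unstable.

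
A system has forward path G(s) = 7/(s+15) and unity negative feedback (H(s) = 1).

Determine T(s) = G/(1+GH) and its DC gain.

T(s) = G/(1+GH) = [7/(s+15)] / [1 + 7/(s+15)] = 7/(s+15+7) = 7/(s+22). DC gain = 7/22 = 0.3182.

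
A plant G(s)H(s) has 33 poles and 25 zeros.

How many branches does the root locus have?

Root locus has n branches where n = number of poles = 33.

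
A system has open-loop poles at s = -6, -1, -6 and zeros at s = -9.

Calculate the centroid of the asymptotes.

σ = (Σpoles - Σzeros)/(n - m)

σ = (Σpoles - Σzeros)/(n - m) = (-13 - (-9))/(3 - 1) = -4/2 = -2.0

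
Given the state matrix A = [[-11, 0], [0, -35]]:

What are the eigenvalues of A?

For diagonal matrix, eigenvalues are diagonal entries: λ₁ = -11, λ₂ = -35.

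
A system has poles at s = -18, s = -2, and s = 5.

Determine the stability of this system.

Pole(s) at s = 5 are not in the left half-plane. System is unstable.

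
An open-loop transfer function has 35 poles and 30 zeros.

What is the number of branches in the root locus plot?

Root locus has n branches where n = number of poles = 35.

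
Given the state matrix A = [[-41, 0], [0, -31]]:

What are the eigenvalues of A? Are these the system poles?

For diagonal matrix, eigenvalues are diagonal entries: λ₁ = -41, λ₂ = -31. Eigenvalues of A = system poles.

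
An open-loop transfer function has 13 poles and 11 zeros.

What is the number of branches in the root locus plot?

Root locus has n branches where n = number of poles = 13.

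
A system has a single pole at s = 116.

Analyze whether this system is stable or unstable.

Pole at s = 116 is in the right half-plane. Unstable.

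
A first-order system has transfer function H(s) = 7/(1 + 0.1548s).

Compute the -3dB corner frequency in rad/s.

Corner frequency = 1/τ = 1/0.1548 = 6.46 rad/s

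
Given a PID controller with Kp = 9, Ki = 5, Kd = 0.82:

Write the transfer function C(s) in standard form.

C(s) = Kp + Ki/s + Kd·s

Substituting values: C(s) = 9 + 5/s + 0.82s = (0.82s² + 9s + 5)/s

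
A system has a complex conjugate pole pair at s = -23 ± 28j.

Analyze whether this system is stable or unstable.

Real part of poles is -23 (< 0, left half-plane). Stable.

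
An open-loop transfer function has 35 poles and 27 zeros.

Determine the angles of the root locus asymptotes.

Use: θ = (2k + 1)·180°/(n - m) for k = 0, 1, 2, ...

n - m = 35 - 27 = 8. Angles: θk = (2k + 1)·180°/8 = 22.5°, 67.5°, 112.5°, 157.5°, 202.5°, 247.5°, 292.5°, 337.5°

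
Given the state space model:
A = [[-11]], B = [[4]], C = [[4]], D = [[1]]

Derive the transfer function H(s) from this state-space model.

(sI - A)⁻¹ = 1/(s + 11). H(s) = 4×4/(s + 11) + 1 = (s + 27)/(s + 11).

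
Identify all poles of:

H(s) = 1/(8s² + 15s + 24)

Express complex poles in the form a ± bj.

Discriminant = 15² - 4×8×24 = 225 - 768 = -543 < 0, so the poles are a complex conjugate pair s = (-15 ± j√543)/(2×8). Real part = -15/(2×8) = -15/16 = -0.9375; imaginary part = ±√543/(2×8) ≈ 1.4564. Poles: s = -0.9375 ± 1.4564j.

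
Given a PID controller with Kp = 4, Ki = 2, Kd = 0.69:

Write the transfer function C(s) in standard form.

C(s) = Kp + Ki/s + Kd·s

Substituting values: C(s) = 4 + 2/s + 0.69s = (0.69s² + 4s + 2)/s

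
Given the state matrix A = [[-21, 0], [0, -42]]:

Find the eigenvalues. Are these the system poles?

For diagonal matrix, eigenvalues are diagonal entries: λ₁ = -21, λ₂ = -42. Eigenvalues of A = system poles.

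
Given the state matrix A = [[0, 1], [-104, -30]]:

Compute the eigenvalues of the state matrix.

det(A - λI) = λ² - (-30)λ + 104 = (λ - (-4))(λ - (-26)). Eigenvalues: -4, -26.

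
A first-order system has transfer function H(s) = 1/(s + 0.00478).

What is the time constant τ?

For H(s) = 1/(s + 1/τ), the pole is at -1/τ = -0.00478, so τ = 1/0.00478 = 209.2 s.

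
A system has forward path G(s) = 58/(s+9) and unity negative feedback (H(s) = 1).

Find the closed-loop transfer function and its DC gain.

T(s) = G/(1+GH) = [58/(s+9)] / [1 + 58/(s+9)] = 58/(s+9+58) = 58/(s+67). DC gain = 58/67 = 0.8657.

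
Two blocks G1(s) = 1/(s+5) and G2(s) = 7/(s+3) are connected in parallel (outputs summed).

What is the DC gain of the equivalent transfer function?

Parallel: G_eq = G1 + G2. DC gain = G1(0) + G2(0) = 1/5 + 7/3 = 0.2 + 2.3333 = 2.5333.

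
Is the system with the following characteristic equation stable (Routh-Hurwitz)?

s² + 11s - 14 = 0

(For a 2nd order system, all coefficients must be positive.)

Coefficients: 1, 11, -14. c=-14 not positive, so system is unstable.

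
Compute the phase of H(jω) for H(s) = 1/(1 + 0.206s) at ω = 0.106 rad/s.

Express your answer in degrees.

Phase = -arctan(ωτ) = -arctan(0.106 × 0.206) = -1.3°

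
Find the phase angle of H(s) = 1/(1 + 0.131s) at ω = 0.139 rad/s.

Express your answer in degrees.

Phase = -arctan(ωτ) = -arctan(0.139 × 0.131) = -1.0°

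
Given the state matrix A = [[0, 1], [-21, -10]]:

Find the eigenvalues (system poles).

det(A - λI) = λ² - (-10)λ + 21 = (λ - (-3))(λ - (-7)). Eigenvalues: -3, -7.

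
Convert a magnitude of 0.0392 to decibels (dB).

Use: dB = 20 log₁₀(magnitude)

dB = 20 log₁₀(0.0392) = -28.1 dB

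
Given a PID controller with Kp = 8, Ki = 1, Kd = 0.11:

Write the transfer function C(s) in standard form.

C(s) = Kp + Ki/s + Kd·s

Substituting values: C(s) = 8 + 1/s + 0.11s = (0.11s² + 8s + 1)/s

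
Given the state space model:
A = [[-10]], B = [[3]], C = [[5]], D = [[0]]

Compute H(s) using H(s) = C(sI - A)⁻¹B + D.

(sI - A)⁻¹ = 1/(s + 10). H(s) = 5 × 3/(s + 10) + 0 = 15/(s + 10).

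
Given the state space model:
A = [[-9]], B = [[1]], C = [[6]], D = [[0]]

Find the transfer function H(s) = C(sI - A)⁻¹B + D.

(sI - A)⁻¹ = 1/(s + 9). H(s) = 6 × 1/(s + 9) + 0 = 6/(s + 9).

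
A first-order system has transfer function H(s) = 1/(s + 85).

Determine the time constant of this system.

For H(s) = 1/(s + 1/τ), the pole is at -1/τ = -85, so τ = 1/85 = 0.0118 s.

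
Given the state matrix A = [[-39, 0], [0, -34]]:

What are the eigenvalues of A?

For diagonal matrix, eigenvalues are diagonal entries: λ₁ = -39, λ₂ = -34.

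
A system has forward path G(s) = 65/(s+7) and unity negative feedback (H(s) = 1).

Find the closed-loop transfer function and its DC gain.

T(s) = G/(1+GH) = [65/(s+7)] / [1 + 65/(s+7)] = 65/(s+7+65) = 65/(s+72). DC gain = 65/72 = 0.9028.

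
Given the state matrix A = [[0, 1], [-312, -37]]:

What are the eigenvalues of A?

det(A - λI) = λ² - (-37)λ + 312 = (λ - (-13))(λ - (-24)). Eigenvalues: -13, -24.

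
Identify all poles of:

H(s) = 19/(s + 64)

Pole is where denominator = 0: s + 64 = 0, so s = -64.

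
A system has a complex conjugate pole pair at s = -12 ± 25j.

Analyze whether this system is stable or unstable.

Real part of poles is -12 (< 0, left half-plane). Stable.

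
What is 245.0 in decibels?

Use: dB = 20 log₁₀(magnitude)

dB = 20 log₁₀(245.0) = 47.8 dB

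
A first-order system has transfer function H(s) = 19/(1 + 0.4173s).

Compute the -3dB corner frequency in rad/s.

Corner frequency = 1/τ = 1/0.4173 = 2.396 rad/s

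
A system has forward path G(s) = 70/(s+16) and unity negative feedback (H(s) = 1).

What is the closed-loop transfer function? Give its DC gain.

T(s) = G/(1+GH) = [70/(s+16)] / [1 + 70/(s+16)] = 70/(s+16+70) = 70/(s+86). DC gain = 70/86 = 0.8140.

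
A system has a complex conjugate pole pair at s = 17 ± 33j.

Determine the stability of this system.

Real part of poles is 17 (> 0, right half-plane). Unstable.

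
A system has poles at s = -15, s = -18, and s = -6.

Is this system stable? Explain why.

All poles are in the left half-plane. System is stable.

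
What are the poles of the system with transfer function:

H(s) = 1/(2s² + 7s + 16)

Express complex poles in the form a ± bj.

Discriminant = 7² - 4×2×16 = 49 - 128 = -79 < 0, so the poles are a complex conjugate pair s = (-7 ± j√79)/(2×2). Real part = -7/(2×2) = -7/4 = -1.75; imaginary part = ±√79/(2×2) ≈ 2.2220. Poles: s = -1.75 ± 2.2220j.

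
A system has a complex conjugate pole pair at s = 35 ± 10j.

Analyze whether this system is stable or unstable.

Real part of poles is 35 (> 0, right half-plane). Unstable.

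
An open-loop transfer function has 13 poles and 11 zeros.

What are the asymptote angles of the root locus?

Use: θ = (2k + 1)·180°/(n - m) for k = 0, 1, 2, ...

n - m = 13 - 11 = 2. Angles: θk = (2k + 1)·180°/2 = 90°, 270°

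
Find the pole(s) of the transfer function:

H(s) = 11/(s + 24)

Pole is where denominator = 0: s + 24 = 0, so s = -24.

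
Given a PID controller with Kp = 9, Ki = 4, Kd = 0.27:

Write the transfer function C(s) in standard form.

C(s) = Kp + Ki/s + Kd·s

Substituting values: C(s) = 9 + 4/s + 0.27s = (0.27s² + 9s + 4)/s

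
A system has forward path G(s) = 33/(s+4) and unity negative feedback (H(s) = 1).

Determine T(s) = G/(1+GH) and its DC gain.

T(s) = G/(1+GH) = [33/(s+4)] / [1 + 33/(s+4)] = 33/(s+4+33) = 33/(s+37). DC gain = 33/37 = 0.8919.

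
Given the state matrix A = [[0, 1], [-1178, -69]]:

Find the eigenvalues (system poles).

det(A - λI) = λ² - (-69)λ + 1178 = (λ - (-38))(λ - (-31)). Eigenvalues: -38, -31.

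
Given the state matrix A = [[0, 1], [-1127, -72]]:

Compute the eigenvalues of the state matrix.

det(A - λI) = λ² - (-72)λ + 1127 = (λ - (-23))(λ - (-49)). Eigenvalues: -23, -49.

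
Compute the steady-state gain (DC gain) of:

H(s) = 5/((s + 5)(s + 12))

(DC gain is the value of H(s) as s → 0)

DC gain = H(0) = 5/(5 × 12) = 5/60 = 0.0833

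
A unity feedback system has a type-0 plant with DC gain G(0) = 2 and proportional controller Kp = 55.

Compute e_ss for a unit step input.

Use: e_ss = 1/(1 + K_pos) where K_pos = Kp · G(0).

K_pos = Kp · G(0) = 55 × 2 = 110. e_ss = 1/(1 + 110) = 0.0090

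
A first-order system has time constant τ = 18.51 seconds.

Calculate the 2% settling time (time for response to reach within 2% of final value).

For first-order system, 2% settling time ≈ 4τ = 4 × 18.51 = 74.04 s.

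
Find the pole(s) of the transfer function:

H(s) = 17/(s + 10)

Pole is where denominator = 0: s + 10 = 0, so s = -10.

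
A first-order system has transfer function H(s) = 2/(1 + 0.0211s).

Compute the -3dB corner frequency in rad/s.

Corner frequency = 1/τ = 1/0.0211 = 47.393 rad/s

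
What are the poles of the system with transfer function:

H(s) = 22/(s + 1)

Pole is where denominator = 0: s + 1 = 0, so s = -1.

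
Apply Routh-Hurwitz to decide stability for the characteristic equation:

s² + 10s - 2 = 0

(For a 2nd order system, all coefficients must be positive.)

Coefficients: 1, 10, -2. c=-2 not positive, so system is unstable.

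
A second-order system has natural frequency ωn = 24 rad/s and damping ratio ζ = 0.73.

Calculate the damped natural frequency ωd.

ωd = ωn√(1 - ζ²) = 24√(1 - 0.73²) = 16.4 rad/s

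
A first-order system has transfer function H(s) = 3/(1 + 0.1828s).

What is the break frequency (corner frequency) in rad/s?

Corner frequency = 1/τ = 1/0.1828 = 5.47 rad/s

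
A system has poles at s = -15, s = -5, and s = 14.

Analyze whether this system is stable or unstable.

Pole(s) at s = 14 are not in the left half-plane. System is unstable.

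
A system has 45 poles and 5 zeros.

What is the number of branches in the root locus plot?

Root locus has n branches where n = number of poles = 45.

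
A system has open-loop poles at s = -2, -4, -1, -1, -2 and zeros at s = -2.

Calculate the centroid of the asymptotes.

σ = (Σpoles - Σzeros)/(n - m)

σ = (Σpoles - Σzeros)/(n - m) = (-10 - (-2))/(5 - 1) = -8/4 = -2.0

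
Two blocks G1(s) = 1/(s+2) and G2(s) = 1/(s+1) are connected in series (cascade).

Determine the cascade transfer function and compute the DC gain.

Series: multiply transfer functions. G_eq = 1/(s+2) × 1/(s+1) = 1/((s+2)(s+1)). DC gain = 1/(2×1) = 0.5.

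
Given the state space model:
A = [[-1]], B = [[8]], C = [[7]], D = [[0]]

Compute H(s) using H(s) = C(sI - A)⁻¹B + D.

(sI - A)⁻¹ = 1/(s + 1). H(s) = 7 × 8/(s + 1) + 0 = 56/(s + 1).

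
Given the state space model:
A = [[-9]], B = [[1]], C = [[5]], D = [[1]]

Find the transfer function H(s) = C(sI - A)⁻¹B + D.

(sI - A)⁻¹ = 1/(s + 9). H(s) = 5×1/(s + 9) + 1 = (s + 14)/(s + 9).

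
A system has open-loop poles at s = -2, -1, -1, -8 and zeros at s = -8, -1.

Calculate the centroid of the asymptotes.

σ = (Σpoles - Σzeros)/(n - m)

σ = (Σpoles - Σzeros)/(n - m) = (-12 - (-9))/(4 - 2) = -3/2 = -1.5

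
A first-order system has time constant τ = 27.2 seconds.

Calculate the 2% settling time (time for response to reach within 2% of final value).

For first-order system, 2% settling time ≈ 4τ = 4 × 27.2 = 108.8 s.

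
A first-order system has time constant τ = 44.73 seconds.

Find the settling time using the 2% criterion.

For first-order system, 2% settling time ≈ 4τ = 4 × 44.73 = 178.92 s.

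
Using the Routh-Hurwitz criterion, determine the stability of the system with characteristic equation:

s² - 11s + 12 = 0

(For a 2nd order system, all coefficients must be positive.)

Coefficients: 1, -11, 12. b=-11 not positive, so system is unstable.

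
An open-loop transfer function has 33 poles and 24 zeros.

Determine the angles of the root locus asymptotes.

n - m = 33 - 24 = 9. Angles: θk = (2k + 1)·180°/9 = 20°, 60°, 100°, 140°, 180°, 220°, 260°, 300°, 340°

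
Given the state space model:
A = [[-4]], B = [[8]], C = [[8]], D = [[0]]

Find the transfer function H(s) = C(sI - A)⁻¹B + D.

(sI - A)⁻¹ = 1/(s + 4). H(s) = 8 × 8/(s + 4) + 0 = 64/(s + 4).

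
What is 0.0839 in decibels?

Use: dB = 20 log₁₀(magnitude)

dB = 20 log₁₀(0.0839) = -21.5 dB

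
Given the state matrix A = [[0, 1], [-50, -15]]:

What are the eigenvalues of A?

det(A - λI) = λ² - (-15)λ + 50 = (λ - (-10))(λ - (-5)). Eigenvalues: -10, -5.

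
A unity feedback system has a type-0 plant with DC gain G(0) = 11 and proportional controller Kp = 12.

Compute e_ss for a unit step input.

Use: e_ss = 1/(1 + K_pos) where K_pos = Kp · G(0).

K_pos = Kp · G(0) = 12 × 11 = 132. e_ss = 1/(1 + 132) = 0.0075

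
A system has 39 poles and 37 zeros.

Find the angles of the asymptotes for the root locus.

n - m = 39 - 37 = 2. Angles: θk = (2k + 1)·180°/2 = 90°, 270°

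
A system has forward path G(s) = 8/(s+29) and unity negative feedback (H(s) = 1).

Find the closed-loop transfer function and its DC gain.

T(s) = G/(1+GH) = [8/(s+29)] / [1 + 8/(s+29)] = 8/(s+29+8) = 8/(s+37). DC gain = 8/37 = 0.2162.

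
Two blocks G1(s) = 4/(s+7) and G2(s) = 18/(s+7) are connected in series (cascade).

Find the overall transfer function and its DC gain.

Series: multiply transfer functions. G_eq = 4/(s+7) × 18/(s+7) = 72/((s+7)(s+7)). DC gain = 72/(7×7) = 1.4694.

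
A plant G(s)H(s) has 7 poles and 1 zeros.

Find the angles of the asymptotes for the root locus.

n - m = 7 - 1 = 6. Angles: θk = (2k + 1)·180°/6 = 30°, 90°, 150°, 210°, 270°, 330°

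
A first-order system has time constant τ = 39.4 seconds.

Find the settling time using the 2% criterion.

For first-order system, 2% settling time ≈ 4τ = 4 × 39.4 = 157.6 s.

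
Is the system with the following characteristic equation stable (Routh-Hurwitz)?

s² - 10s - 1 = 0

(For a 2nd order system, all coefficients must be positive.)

Coefficients: 1, -10, -1. b=-10, c=-1 not positive, so system is unstable.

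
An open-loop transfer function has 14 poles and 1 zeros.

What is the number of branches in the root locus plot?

Root locus has n branches where n = number of poles = 14.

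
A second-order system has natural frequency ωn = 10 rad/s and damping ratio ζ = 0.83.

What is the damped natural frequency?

ωd = ωn√(1 - ζ²) = 10√(1 - 0.83²) = 5.58 rad/s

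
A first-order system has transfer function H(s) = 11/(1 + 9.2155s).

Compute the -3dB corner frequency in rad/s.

Corner frequency = 1/τ = 1/9.2155 = 0.109 rad/s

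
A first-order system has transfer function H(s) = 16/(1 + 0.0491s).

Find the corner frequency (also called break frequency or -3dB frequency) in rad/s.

Corner frequency = 1/τ = 1/0.0491 = 20.367 rad/s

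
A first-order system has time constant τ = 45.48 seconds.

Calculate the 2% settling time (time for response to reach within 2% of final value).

For first-order system, 2% settling time ≈ 4τ = 4 × 45.48 = 181.92 s.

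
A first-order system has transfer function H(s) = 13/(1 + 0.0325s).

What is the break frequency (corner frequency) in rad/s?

Corner frequency = 1/τ = 1/0.0325 = 30.769 rad/s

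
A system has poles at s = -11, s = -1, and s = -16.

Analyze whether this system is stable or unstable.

All poles are in the left half-plane. System is stable.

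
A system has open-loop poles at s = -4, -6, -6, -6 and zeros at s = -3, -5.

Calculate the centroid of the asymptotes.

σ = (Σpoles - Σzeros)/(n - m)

σ = (Σpoles - Σzeros)/(n - m) = (-22 - (-8))/(4 - 2) = -14/2 = -7.0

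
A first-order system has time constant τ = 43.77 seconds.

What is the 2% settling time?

For first-order system, 2% settling time ≈ 4τ = 4 × 43.77 = 175.08 s.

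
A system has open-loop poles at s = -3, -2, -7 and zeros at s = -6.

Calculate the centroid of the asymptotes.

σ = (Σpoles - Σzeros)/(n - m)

σ = (Σpoles - Σzeros)/(n - m) = (-12 - (-6))/(3 - 1) = -6/2 = -3.0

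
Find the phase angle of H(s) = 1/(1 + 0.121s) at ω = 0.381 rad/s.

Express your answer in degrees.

Phase = -arctan(ωτ) = -arctan(0.381 × 0.121) = -2.6°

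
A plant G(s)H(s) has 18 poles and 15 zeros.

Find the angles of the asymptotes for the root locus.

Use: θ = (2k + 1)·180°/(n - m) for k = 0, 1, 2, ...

n - m = 18 - 15 = 3. Angles: θk = (2k + 1)·180°/3 = 60°, 180°, 300°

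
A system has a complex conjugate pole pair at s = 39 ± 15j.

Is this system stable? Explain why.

Real part of poles is 39 (> 0, right half-plane). Unstable.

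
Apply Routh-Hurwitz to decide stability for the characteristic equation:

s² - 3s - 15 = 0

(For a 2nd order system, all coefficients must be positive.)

Coefficients: 1, -3, -15. b=-3, c=-15 not positive, so system is unstable.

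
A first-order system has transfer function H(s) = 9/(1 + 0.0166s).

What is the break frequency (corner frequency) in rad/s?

Corner frequency = 1/τ = 1/0.0166 = 60.241 rad/s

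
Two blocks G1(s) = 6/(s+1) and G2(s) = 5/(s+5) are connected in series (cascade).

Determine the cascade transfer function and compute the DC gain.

Series: multiply transfer functions. G_eq = 6/(s+1) × 5/(s+5) = 30/((s+1)(s+5)). DC gain = 30/(1×5) = 6.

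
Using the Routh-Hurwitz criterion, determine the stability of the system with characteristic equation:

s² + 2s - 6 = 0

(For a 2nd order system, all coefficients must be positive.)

Coefficients: 1, 2, -6. c=-6 not positive, so system is unstable.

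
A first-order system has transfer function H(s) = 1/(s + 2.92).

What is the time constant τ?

For H(s) = 1/(s + 1/τ), the pole is at -1/τ = -2.92, so τ = 1/2.92 = 0.3425 s.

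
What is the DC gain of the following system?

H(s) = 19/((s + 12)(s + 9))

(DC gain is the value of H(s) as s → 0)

DC gain = H(0) = 19/(12 × 9) = 19/108 = 0.1759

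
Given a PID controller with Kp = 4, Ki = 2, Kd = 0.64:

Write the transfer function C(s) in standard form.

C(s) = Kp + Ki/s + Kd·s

Substituting values: C(s) = 4 + 2/s + 0.64s = (0.64s² + 4s + 2)/s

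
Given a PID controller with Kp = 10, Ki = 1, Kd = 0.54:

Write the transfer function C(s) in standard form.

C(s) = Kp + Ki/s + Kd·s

Substituting values: C(s) = 10 + 1/s + 0.54s = (0.54s² + 10s + 1)/s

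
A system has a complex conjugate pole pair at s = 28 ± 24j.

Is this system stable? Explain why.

Real part of poles is 28 (> 0, right half-plane). Unstable.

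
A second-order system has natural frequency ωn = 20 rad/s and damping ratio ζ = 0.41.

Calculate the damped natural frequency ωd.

ωd = ωn√(1 - ζ²) = 20√(1 - 0.41²) = 18.24 rad/s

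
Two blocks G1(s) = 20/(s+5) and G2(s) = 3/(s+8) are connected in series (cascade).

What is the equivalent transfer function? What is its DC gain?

Series: multiply transfer functions. G_eq = 20/(s+5) × 3/(s+8) = 60/((s+5)(s+8)). DC gain = 60/(5×8) = 1.5.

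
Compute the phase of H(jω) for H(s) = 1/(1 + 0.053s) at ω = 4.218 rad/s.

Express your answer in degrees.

Phase = -arctan(ωτ) = -arctan(4.218 × 0.053) = -12.6°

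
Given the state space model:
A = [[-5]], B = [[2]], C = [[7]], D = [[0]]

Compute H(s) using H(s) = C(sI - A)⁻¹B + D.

(sI - A)⁻¹ = 1/(s + 5). H(s) = 7 × 2/(s + 5) + 0 = 14/(s + 5).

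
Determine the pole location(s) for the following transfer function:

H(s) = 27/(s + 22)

Pole is where denominator = 0: s + 22 = 0, so s = -22.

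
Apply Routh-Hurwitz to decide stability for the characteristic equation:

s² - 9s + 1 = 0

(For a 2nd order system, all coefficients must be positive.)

Coefficients: 1, -9, 1. b=-9 not positive, so system is unstable.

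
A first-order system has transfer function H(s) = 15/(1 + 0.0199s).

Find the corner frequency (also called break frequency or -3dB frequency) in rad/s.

Corner frequency = 1/τ = 1/0.0199 = 50.251 rad/s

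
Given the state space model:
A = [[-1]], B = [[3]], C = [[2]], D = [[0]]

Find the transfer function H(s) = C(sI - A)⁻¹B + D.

(sI - A)⁻¹ = 1/(s + 1). H(s) = 2 × 3/(s + 1) + 0 = 6/(s + 1).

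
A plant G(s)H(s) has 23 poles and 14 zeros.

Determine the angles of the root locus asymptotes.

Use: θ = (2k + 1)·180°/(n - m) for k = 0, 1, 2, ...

n - m = 23 - 14 = 9. Angles: θk = (2k + 1)·180°/9 = 20°, 60°, 100°, 140°, 180°, 220°, 260°, 300°, 340°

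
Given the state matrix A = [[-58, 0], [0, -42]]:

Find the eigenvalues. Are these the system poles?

For diagonal matrix, eigenvalues are diagonal entries: λ₁ = -58, λ₂ = -42. Eigenvalues of A = system poles.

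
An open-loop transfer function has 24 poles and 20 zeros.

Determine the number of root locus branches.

Root locus has n branches where n = number of poles = 24.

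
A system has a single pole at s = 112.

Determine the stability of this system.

Pole at s = 112 is in the right half-plane. Unstable.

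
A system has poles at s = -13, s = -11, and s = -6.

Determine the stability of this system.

All poles are in the left half-plane. System is stable.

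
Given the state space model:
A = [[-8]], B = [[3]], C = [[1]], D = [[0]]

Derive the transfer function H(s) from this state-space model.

(sI - A)⁻¹ = 1/(s + 8). H(s) = 1 × 3/(s + 8) + 0 = 3/(s + 8).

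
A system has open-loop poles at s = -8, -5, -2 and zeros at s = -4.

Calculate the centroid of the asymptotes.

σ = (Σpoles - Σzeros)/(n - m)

σ = (Σpoles - Σzeros)/(n - m) = (-15 - (-4))/(3 - 1) = -11/2 = -5.5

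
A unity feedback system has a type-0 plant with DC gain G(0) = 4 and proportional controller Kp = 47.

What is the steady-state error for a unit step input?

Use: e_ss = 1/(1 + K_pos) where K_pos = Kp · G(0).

K_pos = Kp · G(0) = 47 × 4 = 188. e_ss = 1/(1 + 188) = 0.0053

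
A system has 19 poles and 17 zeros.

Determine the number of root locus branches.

Root locus has n branches where n = number of poles = 19.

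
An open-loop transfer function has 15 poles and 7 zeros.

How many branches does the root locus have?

Root locus has n branches where n = number of poles = 15.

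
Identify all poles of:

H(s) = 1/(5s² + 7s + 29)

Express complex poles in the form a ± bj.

Discriminant = 7² - 4×5×29 = 49 - 580 = -531 < 0, so the poles are a complex conjugate pair s = (-7 ± j√531)/(2×5). Real part = -7/(2×5) = -7/10 = -0.7; imaginary part = ±√531/(2×5) ≈ 2.3043. Poles: s = -0.7 ± 2.3043j.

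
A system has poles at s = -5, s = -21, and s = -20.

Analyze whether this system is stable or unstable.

All poles are in the left half-plane. System is stable.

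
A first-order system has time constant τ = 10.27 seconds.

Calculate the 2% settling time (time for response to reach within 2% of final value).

For first-order system, 2% settling time ≈ 4τ = 4 × 10.27 = 41.08 s.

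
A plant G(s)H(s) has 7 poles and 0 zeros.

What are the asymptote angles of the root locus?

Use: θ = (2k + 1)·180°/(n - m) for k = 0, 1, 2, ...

n - m = 7 - 0 = 7. Angles: θk = (2k + 1)·180°/7 = 25.71°, 77.14°, 128.57°, 180°, 231.43°, 282.86°, 334.29°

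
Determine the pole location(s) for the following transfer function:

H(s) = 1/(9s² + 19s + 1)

Discriminant = 19² - 4×9×1 = 361 - 36 = 325 > 0, so two distinct real poles. Using quadratic formula: s = (-19 ± √325)/(2×9) = (-19 ± √325)/18, with √325 ≈ 18.0278. s₁ ≈ -0.0540, s₂ ≈ -2.0571. Poles: s₁ = -0.0540, s₂ = -2.0571.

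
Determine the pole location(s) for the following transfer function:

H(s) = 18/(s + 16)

Pole is where denominator = 0: s + 16 = 0, so s = -16.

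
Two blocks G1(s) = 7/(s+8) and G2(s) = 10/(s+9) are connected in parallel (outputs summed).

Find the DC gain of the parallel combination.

Parallel: G_eq = G1 + G2. DC gain = G1(0) + G2(0) = 7/8 + 10/9 = 0.875 + 1.1111 = 1.9861.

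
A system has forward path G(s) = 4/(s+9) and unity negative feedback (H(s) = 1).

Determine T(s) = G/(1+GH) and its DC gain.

T(s) = G/(1+GH) = [4/(s+9)] / [1 + 4/(s+9)] = 4/(s+9+4) = 4/(s+13). DC gain = 4/13 = 0.3077.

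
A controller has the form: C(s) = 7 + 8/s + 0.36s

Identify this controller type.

This is a Proportional-Integral-Derivative (PID) controller.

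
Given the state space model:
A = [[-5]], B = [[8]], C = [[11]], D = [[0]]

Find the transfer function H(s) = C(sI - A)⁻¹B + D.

(sI - A)⁻¹ = 1/(s + 5). H(s) = 11 × 8/(s + 5) + 0 = 88/(s + 5).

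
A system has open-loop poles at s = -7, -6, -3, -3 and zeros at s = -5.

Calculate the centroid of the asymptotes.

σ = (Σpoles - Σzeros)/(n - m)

σ = (Σpoles - Σzeros)/(n - m) = (-19 - (-5))/(4 - 1) = -14/3 = -4.67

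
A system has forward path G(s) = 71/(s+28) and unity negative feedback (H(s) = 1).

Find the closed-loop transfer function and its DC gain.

T(s) = G/(1+GH) = [71/(s+28)] / [1 + 71/(s+28)] = 71/(s+28+71) = 71/(s+99). DC gain = 71/99 = 0.7172.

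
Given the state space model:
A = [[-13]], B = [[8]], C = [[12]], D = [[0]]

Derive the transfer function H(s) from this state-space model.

(sI - A)⁻¹ = 1/(s + 13). H(s) = 12 × 8/(s + 13) + 0 = 96/(s + 13).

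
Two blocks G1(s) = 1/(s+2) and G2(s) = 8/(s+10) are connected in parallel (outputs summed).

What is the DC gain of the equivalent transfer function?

Parallel: G_eq = G1 + G2. DC gain = G1(0) + G2(0) = 1/2 + 8/10 = 0.5 + 0.8 = 1.3.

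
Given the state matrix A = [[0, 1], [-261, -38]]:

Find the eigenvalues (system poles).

det(A - λI) = λ² - (-38)λ + 261 = (λ - (-9))(λ - (-29)). Eigenvalues: -9, -29.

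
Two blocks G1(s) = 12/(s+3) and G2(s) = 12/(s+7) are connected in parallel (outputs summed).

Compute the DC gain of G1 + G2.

Parallel: G_eq = G1 + G2. DC gain = G1(0) + G2(0) = 12/3 + 12/7 = 4 + 1.7143 = 5.7143.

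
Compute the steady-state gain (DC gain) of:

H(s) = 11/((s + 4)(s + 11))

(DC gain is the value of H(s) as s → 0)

DC gain = H(0) = 11/(4 × 11) = 11/44 = 0.25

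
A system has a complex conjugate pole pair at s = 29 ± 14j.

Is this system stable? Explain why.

Real part of poles is 29 (> 0, right half-plane). Unstable.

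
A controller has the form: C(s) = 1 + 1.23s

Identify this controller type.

This is a Proportional-Derivative (PD) controller.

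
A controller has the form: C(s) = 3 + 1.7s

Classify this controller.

This is a Proportional-Derivative (PD) controller.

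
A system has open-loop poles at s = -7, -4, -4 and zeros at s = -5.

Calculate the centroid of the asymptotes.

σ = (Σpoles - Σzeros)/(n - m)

σ = (Σpoles - Σzeros)/(n - m) = (-15 - (-5))/(3 - 1) = -10/2 = -5.0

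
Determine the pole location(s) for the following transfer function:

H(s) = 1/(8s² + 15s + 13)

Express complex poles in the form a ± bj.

Discriminant = 15² - 4×8×13 = 225 - 416 = -191 < 0, so the poles are a complex conjugate pair s = (-15 ± j√191)/(2×8). Real part = -15/(2×8) = -15/16 = -0.9375; imaginary part = ±√191/(2×8) ≈ 0.8638. Poles: s = -0.9375 ± 0.8638j.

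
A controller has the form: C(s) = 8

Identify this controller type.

This is a Proportional (P) controller.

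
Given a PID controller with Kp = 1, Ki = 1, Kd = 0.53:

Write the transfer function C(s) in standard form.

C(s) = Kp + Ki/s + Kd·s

Substituting values: C(s) = 1 + 1/s + 0.53s = (0.53s² + s + 1)/s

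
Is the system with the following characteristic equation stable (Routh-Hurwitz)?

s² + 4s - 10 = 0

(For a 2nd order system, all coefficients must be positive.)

Coefficients: 1, 4, -10. c=-10 not positive, so system is unstable.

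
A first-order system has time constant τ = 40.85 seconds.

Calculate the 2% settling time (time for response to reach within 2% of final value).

For first-order system, 2% settling time ≈ 4τ = 4 × 40.85 = 163.4 s.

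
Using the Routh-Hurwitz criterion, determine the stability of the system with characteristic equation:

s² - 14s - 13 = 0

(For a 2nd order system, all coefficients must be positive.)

Coefficients: 1, -14, -13. b=-14, c=-13 not positive, so system is unstable.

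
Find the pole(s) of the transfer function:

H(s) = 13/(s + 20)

Pole is where denominator = 0: s + 20 = 0, so s = -20.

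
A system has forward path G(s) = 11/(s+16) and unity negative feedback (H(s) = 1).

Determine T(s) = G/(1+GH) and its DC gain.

T(s) = G/(1+GH) = [11/(s+16)] / [1 + 11/(s+16)] = 11/(s+16+11) = 11/(s+27). DC gain = 11/27 = 0.4074.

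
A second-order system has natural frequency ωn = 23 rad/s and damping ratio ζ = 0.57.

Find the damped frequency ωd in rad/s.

ωd = ωn√(1 - ζ²) = 23√(1 - 0.57²) = 18.9 rad/s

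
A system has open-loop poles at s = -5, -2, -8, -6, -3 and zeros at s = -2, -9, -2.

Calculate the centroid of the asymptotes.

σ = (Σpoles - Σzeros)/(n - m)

σ = (Σpoles - Σzeros)/(n - m) = (-24 - (-13))/(5 - 3) = -11/2 = -5.5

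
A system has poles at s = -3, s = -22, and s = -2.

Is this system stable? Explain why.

All poles are in the left half-plane. System is stable.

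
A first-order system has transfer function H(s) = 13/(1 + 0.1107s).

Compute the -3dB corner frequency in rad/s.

Corner frequency = 1/τ = 1/0.1107 = 9.033 rad/s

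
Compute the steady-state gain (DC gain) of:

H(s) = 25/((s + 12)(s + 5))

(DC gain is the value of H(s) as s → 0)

DC gain = H(0) = 25/(12 × 5) = 25/60 = 0.4167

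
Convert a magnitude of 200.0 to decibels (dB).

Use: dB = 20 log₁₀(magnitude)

dB = 20 log₁₀(200.0) = 46.0 dB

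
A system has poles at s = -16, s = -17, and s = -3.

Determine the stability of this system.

All poles are in the left half-plane. System is stable.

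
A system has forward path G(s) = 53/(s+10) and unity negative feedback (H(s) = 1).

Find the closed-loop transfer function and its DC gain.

T(s) = G/(1+GH) = [53/(s+10)] / [1 + 53/(s+10)] = 53/(s+10+53) = 53/(s+63). DC gain = 53/63 = 0.8413.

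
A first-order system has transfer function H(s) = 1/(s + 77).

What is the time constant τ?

For H(s) = 1/(s + 1/τ), the pole is at -1/τ = -77, so τ = 1/77 = 0.0130 s.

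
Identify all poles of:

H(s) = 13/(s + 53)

Pole is where denominator = 0: s + 53 = 0, so s = -53.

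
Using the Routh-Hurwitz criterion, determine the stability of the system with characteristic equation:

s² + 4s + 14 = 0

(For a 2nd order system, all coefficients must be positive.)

Coefficients: 1, 4, 14. All positive, so system is stable.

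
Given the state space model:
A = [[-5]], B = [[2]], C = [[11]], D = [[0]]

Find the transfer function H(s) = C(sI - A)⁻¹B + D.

(sI - A)⁻¹ = 1/(s + 5). H(s) = 11 × 2/(s + 5) + 0 = 22/(s + 5).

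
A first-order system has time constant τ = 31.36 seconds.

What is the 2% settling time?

For first-order system, 2% settling time ≈ 4τ = 4 × 31.36 = 125.44 s.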